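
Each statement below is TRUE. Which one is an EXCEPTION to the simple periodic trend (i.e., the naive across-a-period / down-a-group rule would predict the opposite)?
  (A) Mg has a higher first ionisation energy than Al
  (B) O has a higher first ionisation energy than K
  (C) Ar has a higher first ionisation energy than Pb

(A)

The general trend: first ionisation energy increases across a period and decreases down a group.
(A) Mg (period 3, group 2) vs Al (period 3, group 13): the stated order contradicts the simple trend.
(B) O (period 2, group 16) vs K (period 4, group 1): the stated order agrees with the simple trend.
(C) Ar (period 3, group 18) vs Pb (period 6, group 14): the stated order agrees with the simple trend.
The exception is (A): Al's single 3p electron is easier to remove than one from Mg's filled 3s².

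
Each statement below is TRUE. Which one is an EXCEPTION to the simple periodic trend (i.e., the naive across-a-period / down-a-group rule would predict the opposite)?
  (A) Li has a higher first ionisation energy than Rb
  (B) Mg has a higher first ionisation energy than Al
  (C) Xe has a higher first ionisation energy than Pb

The general trend: first ionisation energy increases across a period and decreases down a group.
(A) Li (period 2, group 1) vs Rb (period 5, group 1): the stated order agrees with the simple trend.
(B) Mg (period 3, group 2) vs Al (period 3, group 13): the stated order contradicts the simple trend.
(C) Xe (period 5, group 18) vs Pb (period 6, group 14): the stated order agrees with the simple trend.
The exception is (B): Al's single 3p electron is easier to remove than one from Mg's filled 3s².

(B)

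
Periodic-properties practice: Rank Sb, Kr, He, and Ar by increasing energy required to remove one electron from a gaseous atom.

Sb, Kr, Ar, He

IE₁ increases left→right with effective nuclear charge and decreases top→bottom as the valence shell moves farther out.
These span different periods and groups, so the two trends combine.
Kr > Sb: both effects reinforce here, so Kr is clearly the higher of the two.
Ar > Kr: they share group 18; the group trend gives Ar the larger value.
He > Ar: He sits above Ar in group 18, so the down-group effect alone puts He higher.
Approximate values (kJ/mol): He 2372, Ar 1521, Kr 1351, Sb 831.
So from lowest to highest: Sb < Kr < Ar < He.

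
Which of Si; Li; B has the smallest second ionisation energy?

Si

Consider each +1 ion: Si⁺ still has 3 valence electrons; Li⁺ is the bare [He] core; B⁺ still has 2 valence electrons.
Pulling an electron out of a noble-gas core costs far more than removing a remaining valence electron, so Li sits at the high end of IE_2.
Valence configurations: Si⁺ [Ne]3s²3p¹, B⁺ [He]2s².
Approximate IE_2 values (kJ/mol): Si 1577, Li 7298, B 2427.
Overall IE_2 order: Si < B < Li.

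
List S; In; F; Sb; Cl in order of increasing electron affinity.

F is in period 2, group 17; S is in period 3, group 16; Cl is in period 3, group 17; In is in period 5, group 13; Sb is in period 5, group 15.
EA tends to increase across a period and decrease down a group, though the pattern is less regular than for IE or radius.
These span different periods and groups, so the two trends combine.
Sb > In: both are in period 5; the period trend gives Sb the larger value.
S > Sb: relative to Sb, both the across-period and down-group shifts push S's electron affinity up.
F > S: both effects reinforce here, so F is clearly the higher of the two.
Cl > F: this pair runs against the simple trend — see the exception note.
Note the exception: Cl has a higher electron affinity than F, contrary to the simple trend — F's small 2p subshell makes the incoming electron feel strong e⁻–e⁻ repulsion, so Cl actually releases more energy on gaining an electron.
Approximate values (kJ/mol): F 328, S 200, Cl 349, In 29, Sb 103.
So from lowest to highest: In < Sb < S < F < Cl.

In < Sb < S < F < Cl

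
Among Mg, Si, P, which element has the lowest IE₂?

Mg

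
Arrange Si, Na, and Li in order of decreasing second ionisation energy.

Consider each +1 ion: Si⁺ still has 3 valence electrons; Na⁺ is the bare [Ne] core; Li⁺ is the bare [He] core.
Pulling an electron out of a noble-gas core costs far more than removing a remaining valence electron, so Na and Li sit at the high end of IE_2.
The numbers (kJ/mol): Si 1577, Na 4562, Li 7298.
Putting it together, IE_2: Si < Na < Li.

Li > Na > Si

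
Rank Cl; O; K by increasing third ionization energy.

Cl, K, O

Consider each +2 ion: Cl²⁺ still has 5 valence electrons; O²⁺ still has 4 valence electrons; K²⁺ is already 1 electron into the core.
Usually core removal costs more than valence removal, but here the competition is close: a tightly held n=2 valence electron can cost more to remove than an n=3 core electron, so the actual values have to decide it.
Valence configurations: Cl²⁺ [Ne]3s²3p³, O²⁺ [He]2s²2p².
Approximate IE_3 values (kJ/mol): Cl 3822, O 5300, K 4420.
Overall IE_3 order: Cl < K < O.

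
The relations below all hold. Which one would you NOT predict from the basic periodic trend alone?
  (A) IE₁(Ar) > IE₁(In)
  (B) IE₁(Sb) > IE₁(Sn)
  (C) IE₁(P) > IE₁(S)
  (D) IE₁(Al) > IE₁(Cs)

(C)

The general trend: first ionization energy increases across a period and decreases down a group.
(A) Ar (period 3, group 18) vs In (period 5, group 13): the stated order agrees with the simple trend.
(B) Sb (period 5, group 15) vs Sn (period 5, group 14): the stated order agrees with the simple trend.
(C) P (period 3, group 15) vs S (period 3, group 16): the stated order contradicts the simple trend.
(D) Al (period 3, group 13) vs Cs (period 6, group 1): the stated order agrees with the simple trend.
The exception is (C): S (3p⁴) ionizes more easily than half-filled P (3p³) because the paired 3p electron in S is pushed out by e⁻–e⁻ repulsion.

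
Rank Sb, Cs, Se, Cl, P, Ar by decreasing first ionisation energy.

P is in period 3, group 15; Cl is in period 3, group 17; Ar is in period 3, group 18; Se is in period 4, group 16; Sb is in period 5, group 15; Cs is in period 6, group 1.
Across a period the outer electron is held more tightly (higher IE₁); down a group it sits in a higher shell, more shielded, and comes off more easily.
Neither a single period nor a single group — weigh both effects.
Sb > Cs: both effects reinforce here, so Sb is clearly the higher of the two.
Se > Sb: both effects reinforce here, so Se is clearly the higher of the two.
P > Se: the two effects oppose for this pair; the down-group effect wins (1012 vs 941 kJ/mol).
Cl > P: both are in period 3; the period trend gives Cl the larger value.
Ar > Cl: both are in period 3; the period trend gives Ar the larger value.
Approximate values (kJ/mol): P 1012, Cl 1251, Ar 1521, Se 941, Sb 831, Cs 376.
So from highest to lowest: Ar > Cl > P > Se > Sb > Cs.

Ar > Cl > P > Se > Sb > Cs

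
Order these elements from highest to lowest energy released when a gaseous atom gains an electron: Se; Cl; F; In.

Cl, F, Se, In

F is in period 2, group 17; Cl is in period 3, group 17; Se is in period 4, group 16; In is in period 5, group 13.
Adding an electron releases more energy for atoms nearer the top right (short of the noble gases).
Here both period and group differ, so the two effects have to be weighed against each other.
Se > In: both effects reinforce here, so Se is clearly the higher of the two.
F > Se: both effects reinforce here, so F is clearly the higher of the two.
Cl > F: this pair runs against the simple trend — see the exception note.
Note the exception: Cl has a higher electron affinity than F, contrary to the simple trend — F's small 2p subshell makes the incoming electron feel strong e⁻–e⁻ repulsion, so Cl actually releases more energy on gaining an electron.
For reference (kJ/mol): F 328, Cl 349, Se 195, In 29.
So from highest to lowest: Cl > F > Se > In.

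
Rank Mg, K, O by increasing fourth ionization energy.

K < O < Mg

After 3 electrons have been removed, what remains? Mg³⁺ is already 1 electron into the core; K³⁺ is already 2 electrons into the core; O³⁺ still has 3 valence electrons.
Usually core removal costs more than valence removal, but here the competition is close: a tightly held n=2 valence electron can cost more to remove than an n=3 core electron, so the actual values have to decide it.
Approximate IE_4 values (kJ/mol): Mg 10543, K 5877, O 7469.
Hence IE_4: K < O < Mg.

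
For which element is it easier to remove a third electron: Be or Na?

After 2 electrons have been removed, what remains? Be²⁺ is the bare [He] core; Na²⁺ is already 1 electron into the core.
All of these are removing an electron from a noble-gas core or deeper; the smaller core (lower principal quantum number) is held far more tightly, and within a period the higher nuclear charge binds the same core more tightly.
Tabulated IE_3 (kJ/mol): Be 14849, Na 6910.
Hence IE_3: Na < Be.

Na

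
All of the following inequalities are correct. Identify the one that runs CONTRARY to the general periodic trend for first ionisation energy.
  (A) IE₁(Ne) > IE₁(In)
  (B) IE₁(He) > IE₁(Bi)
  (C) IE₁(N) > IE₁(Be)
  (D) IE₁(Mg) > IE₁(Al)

The general trend: first ionisation energy increases across a period and decreases down a group.
(A) Ne (period 2, group 18) vs In (period 5, group 13): the stated order agrees with the simple trend.
(B) He (period 1, group 18) vs Bi (period 6, group 15): the stated order agrees with the simple trend.
(C) N (period 2, group 15) vs Be (period 2, group 2): the stated order agrees with the simple trend.
(D) Mg (period 3, group 2) vs Al (period 3, group 13): the stated order contradicts the simple trend.
The exception is (D): Al's single 3p electron is easier to remove than one from Mg's filled 3s².

(D)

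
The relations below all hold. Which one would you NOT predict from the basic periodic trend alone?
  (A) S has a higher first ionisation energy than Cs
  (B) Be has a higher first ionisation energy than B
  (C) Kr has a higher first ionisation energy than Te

The general trend: first ionisation energy increases across a period and decreases down a group.
(A) S (period 3, group 16) vs Cs (period 6, group 1): the stated order agrees with the simple trend.
(B) Be (period 2, group 2) vs B (period 2, group 13): the stated order contradicts the simple trend.
(C) Kr (period 4, group 18) vs Te (period 5, group 16): the stated order agrees with the simple trend.
The exception is (B): removing B's lone 2p electron is easier than breaking Be's filled 2s².

(B)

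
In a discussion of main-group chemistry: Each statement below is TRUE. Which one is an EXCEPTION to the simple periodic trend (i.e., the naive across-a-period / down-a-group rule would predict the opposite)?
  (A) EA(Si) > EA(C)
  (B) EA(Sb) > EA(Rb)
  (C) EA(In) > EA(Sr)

The general trend: electron affinity increases across a period and decreases down a group.
(A) Si (period 3, group 14) vs C (period 2, group 14): the stated order contradicts the simple trend.
(B) Sb (period 5, group 15) vs Rb (period 5, group 1): the stated order agrees with the simple trend.
(C) In (period 5, group 13) vs Sr (period 5, group 2): the stated order agrees with the simple trend.
The exception is (A): Si's larger, more diffuse 3p orbitals accept an added electron slightly more readily than C's compact 2p.

(A)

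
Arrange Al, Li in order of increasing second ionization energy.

Al < Li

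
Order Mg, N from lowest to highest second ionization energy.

Mg < N

IE_2 is the cost of taking one more electron from the +1 cation: Mg⁺ still has 1 valence electron; N⁺ still has 4 valence electrons.
All are still removing valence electrons, so compare the +1 ions as you would atoms: IE_2 generally rises across a period (higher Z_eff) and falls down a group (larger shell), subject to the usual subshell exceptions.
Valence configurations: Mg⁺ [Ne]3s¹, N⁺ [He]2s²2p².
Approximate IE_2 values (kJ/mol): Mg 1451, N 2856.
Putting it together, IE_2: Mg < N.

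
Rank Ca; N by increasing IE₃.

N, Ca

IE_3 is the cost of taking one more electron from the +2 cation: Ca²⁺ is the bare [Ar] core; N²⁺ still has 3 valence electrons.
Pulling an electron out of a noble-gas core costs far more than removing a remaining valence electron, so Ca sits at the high end of IE_3.
Tabulated IE_3 (kJ/mol): Ca 4912, N 4578.
Hence IE_3: N < Ca.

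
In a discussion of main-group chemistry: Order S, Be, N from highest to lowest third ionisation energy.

Be, N, S

Consider each +2 ion: S²⁺ still has 4 valence electrons; Be²⁺ is the bare [He] core; N²⁺ still has 3 valence electrons.
Breaking into a closed-shell core is much more expensive than removing a leftover valence electron — Be has the largest IE_3 here.
Valence configurations: S²⁺ [Ne]3s²3p², N²⁺ [He]2s²2p¹.
Tabulated IE_3 (kJ/mol): S 3357, Be 14849, N 4578.
So the third ionization energies run S < N < Be.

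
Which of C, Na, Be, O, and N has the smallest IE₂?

After 1 electron has been removed, what remains? C⁺ still has 3 valence electrons; Na⁺ is the bare [Ne] core; Be⁺ still has 1 valence electron; O⁺ still has 5 valence electrons; N⁺ still has 4 valence electrons.
Breaking into a closed-shell core is much more expensive than removing a leftover valence electron — Na has the largest IE_2 here.
Valence configurations: C⁺ [He]2s²2p¹, Be⁺ [He]2s¹, O⁺ [He]2s²2p³, N⁺ [He]2s²2p².
Approximate IE_2 values (kJ/mol): C 2353, Na 4562, Be 1757, O 3388, N 2856.
Hence IE_2: Be < C < N < O < Na.

Be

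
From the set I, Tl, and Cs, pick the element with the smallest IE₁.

I is in period 5, group 17; Cs is in period 6, group 1; Tl is in period 6, group 13.
First ionization energy rises across a period (greater Z_eff holds electrons more tightly) and falls down a group (valence electrons are farther from the nucleus).
Here both period and group differ, so the two effects have to be weighed against each other.
Tl > Cs: Tl lies to the right of Cs in period 6, so the across-period effect alone puts Tl higher.
I > Tl: relative to Tl, both the across-period and down-group shifts push I's first ionization energy up.
Approximate values (kJ/mol): I 1008, Cs 376, Tl 589.
The smallest IE₁ among these belongs to Cs.

Cs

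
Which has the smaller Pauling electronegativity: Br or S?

S is in period 3, group 16; Br is in period 4, group 17.
Smaller atoms with higher effective nuclear charge are more electronegative.
These sit on a diagonal, where the across-period and down-group effects partly cancel.
Br > S: period and group pull opposite ways; the across-period shift dominates (2.96 vs 2.58).
Tabulated electronegativity (Pauling): S 2.58, Br 2.96.
So S has the smaller Pauling electronegativity (S < Br).

S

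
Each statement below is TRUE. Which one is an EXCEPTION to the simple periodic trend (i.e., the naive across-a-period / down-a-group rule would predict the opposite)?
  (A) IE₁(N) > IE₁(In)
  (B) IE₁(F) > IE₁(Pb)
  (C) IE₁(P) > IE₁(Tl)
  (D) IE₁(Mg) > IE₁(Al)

(D)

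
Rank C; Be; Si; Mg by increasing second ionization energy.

After 1 electron has been removed, what remains? C⁺ still has 3 valence electrons; Be⁺ still has 1 valence electron; Si⁺ still has 3 valence electrons; Mg⁺ still has 1 valence electron.
All are still removing valence electrons, so compare the +1 ions as you would atoms: IE_2 generally rises across a period (higher Z_eff) and falls down a group (larger shell), subject to the usual subshell exceptions.
Valence configurations: C⁺ [He]2s²2p¹, Be⁺ [He]2s¹, Si⁺ [Ne]3s²3p¹, Mg⁺ [Ne]3s¹.
The numbers (kJ/mol): C 2353, Be 1757, Si 1577, Mg 1451.
Overall IE_2 order: Mg < Si < Be < C.

Mg < Si < Be < C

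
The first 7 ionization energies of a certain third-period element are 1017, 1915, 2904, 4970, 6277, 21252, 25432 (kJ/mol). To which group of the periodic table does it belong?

Look for the largest jump between consecutive ionization energies: IE6/IE5 ≈ 3.4, far larger than any earlier ratio.
That jump marks the point where a core electron is being removed. So the atom has 5 valence electrons.
A main-group element with 5 valence electrons is in group 15.

Group 15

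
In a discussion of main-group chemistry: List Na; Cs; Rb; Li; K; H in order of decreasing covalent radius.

H is in period 1, group 1; Li is in period 2, group 1; Na is in period 3, group 1; K is in period 4, group 1; Rb is in period 5, group 1; Cs is in period 6, group 1.
Moving right in a period, electrons are added to the same shell under a stronger nuclear pull, so atoms get smaller; moving down, a new shell is opened and atoms get larger.
All are in group 1, so atomic radius increases down the group.
So from largest to smallest: Cs > Rb > K > Na > Li > H.

Cs, Rb, K, Na, Li, H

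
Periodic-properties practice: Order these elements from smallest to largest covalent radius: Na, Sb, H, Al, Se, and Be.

H is in period 1, group 1; Be is in period 2, group 2; Na is in period 3, group 1; Al is in period 3, group 13; Se is in period 4, group 16; Sb is in period 5, group 15.
Radius decreases left→right (rising Z_eff, same n) and increases top→bottom (higher n).
Here both period and group differ, so the two effects have to be weighed against each other.
Be > H: the two effects oppose for this pair; the down-group effect wins (102 vs 32 pm).
Se > Be: period and group pull opposite ways; the down-group shift dominates (116 vs 102 pm).
Al > Se: period and group pull opposite ways; the across-period shift dominates (126 vs 116 pm).
Sb > Al: period and group pull opposite ways; the down-group shift dominates (140 vs 126 pm).
Na > Sb: the two effects oppose for this pair; the across-period effect wins (155 vs 140 pm).
Approximate values (pm): H 32, Be 102, Na 155, Al 126, Se 116, Sb 140.
So from smallest to largest: H < Be < Se < Al < Sb < Na.

H < Be < Se < Al < Sb < Na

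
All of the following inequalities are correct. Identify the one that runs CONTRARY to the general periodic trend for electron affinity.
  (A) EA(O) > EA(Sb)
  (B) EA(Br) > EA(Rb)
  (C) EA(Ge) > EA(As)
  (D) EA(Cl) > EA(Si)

The general trend: electron affinity increases across a period and decreases down a group.
(A) O (period 2, group 16) vs Sb (period 5, group 15): the stated order agrees with the simple trend.
(B) Br (period 4, group 17) vs Rb (period 5, group 1): the stated order agrees with the simple trend.
(C) Ge (period 4, group 14) vs As (period 4, group 15): the stated order contradicts the simple trend.
(D) Cl (period 3, group 17) vs Si (period 3, group 14): the stated order agrees with the simple trend.
The exception is (C): adding an electron to As's half-filled 4p³ is unfavourable, so Ge (4p²) has the more exothermic EA.

(C)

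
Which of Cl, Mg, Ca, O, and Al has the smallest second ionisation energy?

After 1 electron has been removed, what remains? Cl⁺ still has 6 valence electrons; Mg⁺ still has 1 valence electron; Ca⁺ still has 1 valence electron; O⁺ still has 5 valence electrons; Al⁺ still has 2 valence electrons.
All are still removing valence electrons, so compare the +1 ions as you would atoms: IE_2 generally rises across a period (higher Z_eff) and falls down a group (larger shell), subject to the usual subshell exceptions.
Valence configurations: Cl⁺ [Ne]3s²3p⁴, Mg⁺ [Ne]3s¹, Ca⁺ [Ar]4s¹, O⁺ [He]2s²2p³, Al⁺ [Ne]3s².
Tabulated IE_2 (kJ/mol): Cl 2298, Mg 1451, Ca 1145, O 3388, Al 1817.
Putting it together, IE_2: Ca < Mg < Al < Cl < O.

Ca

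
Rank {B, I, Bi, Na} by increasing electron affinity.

B < Na < Bi < I

EA tends to increase across a period and decrease down a group, though the pattern is less regular than for IE or radius.
Neither a single period nor a single group — weigh both effects.
Na > B: this pair runs against the simple trend — see the exception note.
Bi > Na: period and group pull opposite ways; the across-period shift dominates (91 vs 53 kJ/mol).
I > Bi: relative to Bi, both the across-period and down-group shifts push I's electron affinity up.
Note the exception: Na has a higher electron affinity than B, contrary to the simple trend — B's ns²np¹ configuration gives only a small electron affinity — the sparsely filled np subshell binds an added electron weakly.
For reference (kJ/mol): B 27, Na 53, I 295, Bi 91.
So from lowest to highest: B < Na < Bi < I.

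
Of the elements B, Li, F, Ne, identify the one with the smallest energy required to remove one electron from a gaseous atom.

Li

Li is in period 2, group 1; B is in period 2, group 13; F is in period 2, group 17; Ne is in period 2, group 18.
Removing the outermost electron gets harder across a period and easier down a group.
All lie in period 2, so first ionization energy increases left to right.
The smallest energy required to remove one electron from a gaseous atom among these belongs to Li.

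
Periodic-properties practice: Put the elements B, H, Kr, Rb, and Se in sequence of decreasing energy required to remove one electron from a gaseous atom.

H is in period 1, group 1; B is in period 2, group 13; Se is in period 4, group 16; Kr is in period 4, group 18; Rb is in period 5, group 1.
Removing the outermost electron gets harder across a period and easier down a group.
These span different periods and groups, so the two trends combine.
B > Rb: relative to Rb, both the across-period and down-group shifts push B's first ionization energy up.
Se > B: the two effects oppose for this pair; the across-period effect wins (941 vs 801 kJ/mol).
H > Se: the two effects oppose for this pair; the down-group effect wins (1312 vs 941 kJ/mol).
Kr > H: the two effects oppose for this pair; the across-period effect wins (1351 vs 1312 kJ/mol).
Tabulated first ionization energy (kJ/mol): H 1312, B 801, Se 941, Kr 1351, Rb 403.
So from highest to lowest: Kr > H > Se > B > Rb.

Kr, H, Se, B, Rb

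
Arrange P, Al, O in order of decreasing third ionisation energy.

Consider each +2 ion: P²⁺ still has 3 valence electrons; Al²⁺ still has 1 valence electron; O²⁺ still has 4 valence electrons.
All are still removing valence electrons, so compare the +2 ions as you would atoms: IE_3 generally rises across a period (higher Z_eff) and falls down a group (larger shell), subject to the usual subshell exceptions.
Valence configurations: P²⁺ [Ne]3s²3p¹, Al²⁺ [Ne]3s¹, O²⁺ [He]2s²2p².
The numbers (kJ/mol): P 2914, Al 2745, O 5300.
So the third ionization energies run Al < P < O.

O, P, Al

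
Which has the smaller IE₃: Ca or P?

P

IE_3 is the cost of taking one more electron from the +2 cation: Ca²⁺ is the bare [Ar] core; P²⁺ still has 3 valence electrons.
Breaking into a closed-shell core is much more expensive than removing a leftover valence electron — Ca has the largest IE_3 here.
Approximate IE_3 values (kJ/mol): Ca 4912, P 2914.
Hence IE_3: P < Ca.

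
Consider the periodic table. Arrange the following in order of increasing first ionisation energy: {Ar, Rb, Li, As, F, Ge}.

Li is in period 2, group 1; F is in period 2, group 17; Ar is in period 3, group 18; Ge is in period 4, group 14; As is in period 4, group 15; Rb is in period 5, group 1.
Removing the outermost electron gets harder across a period and easier down a group.
These span different periods and groups, so the two trends combine.
Li > Rb: they share group 1; the group trend gives Li the larger value.
Ge > Li: period and group pull opposite ways; the across-period shift dominates (762 vs 520 kJ/mol).
As > Ge: both are in period 4; the period trend gives As the larger value.
Ar > As: relative to As, both the across-period and down-group shifts push Ar's first ionization energy up.
F > Ar: period and group pull opposite ways; the down-group shift dominates (1681 vs 1521 kJ/mol).
Approximate values (kJ/mol): Li 520, F 1681, Ar 1521, Ge 762, As 947, Rb 403.
So from lowest to highest: Rb < Li < Ge < As < Ar < F.

Rb < Li < Ge < As < Ar < F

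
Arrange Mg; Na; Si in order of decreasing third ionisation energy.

Mg > Na > Si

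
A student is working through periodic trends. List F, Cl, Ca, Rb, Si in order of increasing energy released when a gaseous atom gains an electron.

Ca, Rb, Si, F, Cl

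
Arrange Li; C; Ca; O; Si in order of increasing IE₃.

Consider each +2 ion: Li²⁺ is already 1 electron into the core; C²⁺ still has 2 valence electrons; Ca²⁺ is the bare [Ar] core; O²⁺ still has 4 valence electrons; Si²⁺ still has 2 valence electrons.
Usually core removal costs more than valence removal, but here the competition is close: a tightly held n=2 valence electron can cost more to remove than an n=3 core electron, so the actual values have to decide it.
Valence configurations: C²⁺ [He]2s², O²⁺ [He]2s²2p², Si²⁺ [Ne]3s².
Tabulated IE_3 (kJ/mol): Li 11815, C 4620, Ca 4912, O 5300, Si 3232.
So the third ionization energies run Si < C < Ca < O < Li.

Si, C, Ca, O, Li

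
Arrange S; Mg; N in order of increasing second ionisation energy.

Mg < S < N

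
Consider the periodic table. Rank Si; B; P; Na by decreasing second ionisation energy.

Consider each +1 ion: Si⁺ still has 3 valence electrons; B⁺ still has 2 valence electrons; P⁺ still has 4 valence electrons; Na⁺ is the bare [Ne] core.
Pulling an electron out of a noble-gas core costs far more than removing a remaining valence electron, so Na sits at the high end of IE_2.
Valence configurations: Si⁺ [Ne]3s²3p¹, B⁺ [He]2s², P⁺ [Ne]3s²3p².
The numbers (kJ/mol): Si 1577, B 2427, P 1907, Na 4562.
Overall IE_2 order: Si < P < B < Na.

Na, B, P, Si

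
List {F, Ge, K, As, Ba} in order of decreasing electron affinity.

F is in period 2, group 17; K is in period 4, group 1; Ge is in period 4, group 14; As is in period 4, group 15; Ba is in period 6, group 2.
Electron affinity generally becomes more exothermic across a period toward the halogens and less exothermic down a group.
These span different periods and groups, so the two trends combine.
K > Ba: the two effects oppose for this pair; the down-group effect wins (48 vs 14 kJ/mol).
As > K: both are in period 4; the period trend gives As the larger value.
Ge > As: this pair runs against the simple trend — see the exception note.
F > Ge: relative to Ge, both the across-period and down-group shifts push F's electron affinity up.
Note the exception: Ge has a higher electron affinity than As, contrary to the simple trend — adding an electron to As's half-filled 4p³ is unfavourable, so Ge (4p²) has the more exothermic EA.
For reference (kJ/mol): F 328, K 48, Ge 119, As 78, Ba 14.
So from highest to lowest: F > Ge > As > K > Ba.

F, Ge, As, K, Ba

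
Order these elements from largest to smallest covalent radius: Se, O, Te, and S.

Moving right in a period, electrons are added to the same shell under a stronger nuclear pull, so atoms get smaller; moving down, a new shell is opened and atoms get larger.
All are in group 16, so atomic radius increases down the group.
So from largest to smallest: Te > Se > S > O.

Te > Se > S > O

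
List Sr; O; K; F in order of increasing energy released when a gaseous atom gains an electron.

Sr < K < O < F

EA tends to increase across a period and decrease down a group, though the pattern is less regular than for IE or radius.
Neither a single period nor a single group — weigh both effects.
K > Sr: the two effects oppose for this pair; the down-group effect wins (48 vs 5 kJ/mol).
O > K: relative to K, both the across-period and down-group shifts push O's electron affinity up.
F > O: F lies to the right of O in period 2, so the across-period effect alone puts F higher.
Approximate values (kJ/mol): O 141, F 328, K 48, Sr 5.
So from lowest to highest: Sr < K < O < F.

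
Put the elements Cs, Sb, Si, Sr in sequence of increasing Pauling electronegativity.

Cs < Sr < Si < Sb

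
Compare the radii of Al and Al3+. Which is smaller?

Al3+

Forming Al3+ removes 3 electrons from Al. Fewer electrons for the same nuclear charge means less shielding and a higher Z_eff on the remaining electrons, and for main-group metals the entire outer shell is lost.
A cation is smaller than its parent atom: Al3+ < Al.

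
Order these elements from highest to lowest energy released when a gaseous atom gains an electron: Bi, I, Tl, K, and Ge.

EA tends to increase across a period and decrease down a group, though the pattern is less regular than for IE or radius.
Here both period and group differ, so the two effects have to be weighed against each other.
K > Tl: the two effects oppose for this pair; the down-group effect wins (48 vs 19 kJ/mol).
Bi > K: period and group pull opposite ways; the across-period shift dominates (91 vs 48 kJ/mol).
Ge > Bi: period and group pull opposite ways; the down-group shift dominates (119 vs 91 kJ/mol).
I > Ge: period and group pull opposite ways; the across-period shift dominates (295 vs 119 kJ/mol).
Approximate values (kJ/mol): K 48, Ge 119, I 295, Tl 19, Bi 91.
So from highest to lowest: I > Ge > Bi > K > Tl.

I, Ge, Bi, K, Tl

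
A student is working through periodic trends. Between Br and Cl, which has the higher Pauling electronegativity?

Cl

Cl is in period 3, group 17; Br is in period 4, group 17.
Smaller atoms with higher effective nuclear charge are more electronegative.
All are in group 17, so electronegativity increases up the group.
So Cl has the higher Pauling electronegativity (Cl > Br).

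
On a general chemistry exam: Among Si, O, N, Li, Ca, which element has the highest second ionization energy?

Li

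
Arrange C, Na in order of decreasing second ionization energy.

The second ionization energy removes an electron from the +1 ion. For each element: C⁺ still has 3 valence electrons; Na⁺ is the bare [Ne] core.
Pulling an electron out of a noble-gas core costs far more than removing a remaining valence electron, so Na sits at the high end of IE_2.
Approximate IE_2 values (kJ/mol): C 2353, Na 4562.
Putting it together, IE_2: C < Na.

Na, C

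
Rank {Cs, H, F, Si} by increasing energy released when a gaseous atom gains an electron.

H is in period 1, group 1; F is in period 2, group 17; Si is in period 3, group 14; Cs is in period 6, group 1.
EA tends to increase across a period and decrease down a group, though the pattern is less regular than for IE or radius.
These span different periods and groups, so the two trends combine.
H > Cs: they share group 1; the group trend gives H the larger value.
Si > H: period and group pull opposite ways; the across-period shift dominates (134 vs 73 kJ/mol).
F > Si: relative to Si, both the across-period and down-group shifts push F's electron affinity up.
Tabulated electron affinity (kJ/mol): H 73, F 328, Si 134, Cs 46.
So from lowest to highest: Cs < H < Si < F.

Cs < H < Si < F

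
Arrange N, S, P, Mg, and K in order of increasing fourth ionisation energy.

S < P < K < N < Mg

After 3 electrons have been removed, what remains? N³⁺ still has 2 valence electrons; S³⁺ still has 3 valence electrons; P³⁺ still has 2 valence electrons; Mg³⁺ is already 1 electron into the core; K³⁺ is already 2 electrons into the core.
Usually core removal costs more than valence removal, but here the competition is close: a tightly held n=2 valence electron can cost more to remove than an n=3 core electron, so the actual values have to decide it.
Valence configurations: N³⁺ [He]2s², S³⁺ [Ne]3s²3p¹, P³⁺ [Ne]3s².
S³⁺ loses a lone 3p electron whereas P³⁺ must break into a filled 3s² pair, so IE_4(P) > IE_4(S) even though S has the higher nuclear charge.
Approximate IE_4 values (kJ/mol): N 7475, S 4556, P 4964, Mg 10543, K 5877.
Putting it together, IE_4: S < P < K < N < Mg.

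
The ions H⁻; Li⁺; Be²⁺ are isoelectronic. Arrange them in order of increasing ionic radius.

Be²⁺ < Li⁺ < H⁻

All of these have 2 electrons, so size is governed by nuclear charge alone: the more protons, the stronger the pull on the same electron cloud, and the smaller the ion.
Nuclear charges: Be²⁺ (Z=4), Li⁺ (Z=3), H⁻ (Z=1).
Smallest to largest: Be²⁺ < Li⁺ < H⁻.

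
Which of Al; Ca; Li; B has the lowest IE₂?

Ca

After 1 electron has been removed, what remains? Al⁺ still has 2 valence electrons; Ca⁺ still has 1 valence electron; Li⁺ is the bare [He] core; B⁺ still has 2 valence electrons.
Pulling an electron out of a noble-gas core costs far more than removing a remaining valence electron, so Li sits at the high end of IE_2.
Valence configurations: Al⁺ [Ne]3s², Ca⁺ [Ar]4s¹, B⁺ [He]2s².
Approximate IE_2 values (kJ/mol): Al 1817, Ca 1145, Li 7298, B 2427.
Hence IE_2: Ca < Al < B < Li.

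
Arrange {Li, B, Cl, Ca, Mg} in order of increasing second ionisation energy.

Consider each +1 ion: Li⁺ is the bare [He] core; B⁺ still has 2 valence electrons; Cl⁺ still has 6 valence electrons; Ca⁺ still has 1 valence electron; Mg⁺ still has 1 valence electron.
Breaking into a closed-shell core is much more expensive than removing a leftover valence electron — Li has the largest IE_2 here.
Valence configurations: B⁺ [He]2s², Cl⁺ [Ne]3s²3p⁴, Ca⁺ [Ar]4s¹, Mg⁺ [Ne]3s¹.
Approximate IE_2 values (kJ/mol): Li 7298, B 2427, Cl 2298, Ca 1145, Mg 1451.
So the second ionization energies run Ca < Mg < Cl < B < Li.

Ca < Mg < Cl < B < Li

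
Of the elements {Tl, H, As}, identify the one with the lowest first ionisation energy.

Tl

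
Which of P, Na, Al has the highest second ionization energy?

After 1 electron has been removed, what remains? P⁺ still has 4 valence electrons; Na⁺ is the bare [Ne] core; Al⁺ still has 2 valence electrons.
Pulling an electron out of a noble-gas core costs far more than removing a remaining valence electron, so Na sits at the high end of IE_2.
Valence configurations: P⁺ [Ne]3s²3p², Al⁺ [Ne]3s².
The numbers (kJ/mol): P 1907, Na 4562, Al 1817.
Putting it together, IE_2: Al < P < Na.

Na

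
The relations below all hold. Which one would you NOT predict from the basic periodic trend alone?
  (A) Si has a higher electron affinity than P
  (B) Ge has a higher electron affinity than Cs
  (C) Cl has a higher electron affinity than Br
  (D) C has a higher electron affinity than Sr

The general trend: electron affinity increases across a period and decreases down a group.
(A) Si (period 3, group 14) vs P (period 3, group 15): the stated order contradicts the simple trend.
(B) Ge (period 4, group 14) vs Cs (period 6, group 1): the stated order agrees with the simple trend.
(C) Cl (period 3, group 17) vs Br (period 4, group 17): the stated order agrees with the simple trend.
(D) C (period 2, group 14) vs Sr (period 5, group 2): the stated order agrees with the simple trend.
The exception is (A): adding an electron to P's half-filled 3p³ is unfavourable, so Si (3p²) has the more exothermic EA.

(A)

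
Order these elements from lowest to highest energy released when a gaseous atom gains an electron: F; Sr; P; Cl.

Sr, P, F, Cl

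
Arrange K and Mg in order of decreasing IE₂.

Consider each +1 ion: K⁺ is the bare [Ar] core; Mg⁺ still has 1 valence electron.
Breaking into a closed-shell core is much more expensive than removing a leftover valence electron — K has the largest IE_2 here.
Approximate IE_2 values (kJ/mol): K 3052, Mg 1451.
Overall IE_2 order: Mg < K.

K, Mg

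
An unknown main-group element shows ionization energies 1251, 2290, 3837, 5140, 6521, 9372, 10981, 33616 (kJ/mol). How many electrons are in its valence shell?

7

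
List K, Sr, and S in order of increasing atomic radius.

S < Sr < K

S is in period 3, group 16; K is in period 4, group 1; Sr is in period 5, group 2.
Moving right in a period, electrons are added to the same shell under a stronger nuclear pull, so atoms get smaller; moving down, a new shell is opened and atoms get larger.
These span different periods and groups, so the two trends combine.
Sr > S: relative to S, both the across-period and down-group shifts push Sr's atomic radius up.
K > Sr: period and group pull opposite ways; the across-period shift dominates (196 vs 185 pm).
For reference (pm): S 103, K 196, Sr 185.
So from smallest to largest: S < Sr < K.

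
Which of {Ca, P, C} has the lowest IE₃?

P

IE_3 is the cost of taking one more electron from the +2 cation: Ca²⁺ is the bare [Ar] core; P²⁺ still has 3 valence electrons; C²⁺ still has 2 valence electrons.
Pulling an electron out of a noble-gas core costs far more than removing a remaining valence electron, so Ca sits at the high end of IE_3.
Valence configurations: P²⁺ [Ne]3s²3p¹, C²⁺ [He]2s².
Tabulated IE_3 (kJ/mol): Ca 4912, P 2914, C 4620.
Hence IE_3: P < C < Ca.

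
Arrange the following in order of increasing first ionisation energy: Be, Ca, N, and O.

Ca < Be < O < N

First ionization energy rises across a period (greater Z_eff holds electrons more tightly) and falls down a group (valence electrons are farther from the nucleus).
Neither a single period nor a single group — weigh both effects.
Be > Ca: Be sits above Ca in group 2, so the down-group effect alone puts Be higher.
O > Be: both are in period 2; the period trend gives O the larger value.
N > O: this pair runs against the simple trend — see the exception note.
Note the exception: N has a higher first ionization energy than O, contrary to the simple trend — pairing an electron in O's 2p⁴ costs repulsion energy, so O ionizes more easily than half-filled N (2p³).
Approximate values (kJ/mol): Be 900, N 1402, O 1314, Ca 590.
So from lowest to highest: Ca < Be < O < N.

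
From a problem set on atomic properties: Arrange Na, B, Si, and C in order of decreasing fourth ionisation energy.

Consider each +3 ion: Na³⁺ is already 2 electrons into the core; B³⁺ is the bare [He] core; Si³⁺ still has 1 valence electron; C³⁺ still has 1 valence electron.
Core electrons are held far more tightly than valence electrons, so Na and B top the IE_4 order.
Valence configurations: Si³⁺ [Ne]3s¹, C³⁺ [He]2s¹.
The numbers (kJ/mol): Na 9543, B 25026, Si 4356, C 6223.
Overall IE_4 order: Si < C < Na < B.

B, Na, C, Si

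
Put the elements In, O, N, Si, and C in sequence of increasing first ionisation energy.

In < Si < C < O < N

IE₁ increases left→right with effective nuclear charge and decreases top→bottom as the valence shell moves farther out.
Here both period and group differ, so the two effects have to be weighed against each other.
Si > In: relative to In, both the across-period and down-group shifts push Si's first ionization energy up.
C > Si: C sits above Si in group 14, so the down-group effect alone puts C higher.
O > C: both are in period 2; the period trend gives O the larger value.
N > O: this pair runs against the simple trend — see the exception note.
Note the exception: N has a higher first ionization energy than O, contrary to the simple trend — pairing an electron in O's 2p⁴ costs repulsion energy, so O ionizes more easily than half-filled N (2p³).
For reference (kJ/mol): C 1086, N 1402, O 1314, Si 786, In 558.
So from lowest to highest: In < Si < C < O < N.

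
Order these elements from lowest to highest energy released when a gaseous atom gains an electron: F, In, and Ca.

Ca < In < F

Electron affinity generally becomes more exothermic across a period toward the halogens and less exothermic down a group.
Neither a single period nor a single group — weigh both effects.
In > Ca: the two effects oppose for this pair; the across-period effect wins (29 vs 2 kJ/mol).
F > In: both effects reinforce here, so F is clearly the higher of the two.
For reference (kJ/mol): F 328, Ca 2, In 29.
So from lowest to highest: Ca < In < F.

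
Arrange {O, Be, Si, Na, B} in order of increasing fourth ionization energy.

The fourth ionization energy removes an electron from the +3 ion. For each element: O³⁺ still has 3 valence electrons; Be³⁺ is already 1 electron into the core; Si³⁺ still has 1 valence electron; Na³⁺ is already 2 electrons into the core; B³⁺ is the bare [He] core.
Breaking into a closed-shell core is much more expensive than removing a leftover valence electron — Na, Be and B have the largest IE_4 here.
Valence configurations: O³⁺ [He]2s²2p¹, Si³⁺ [Ne]3s¹.
Tabulated IE_4 (kJ/mol): O 7469, Be 21007, Si 4356, Na 9543, B 25026.
Putting it together, IE_4: Si < O < Na < Be < B.

Si, O, Na, Be, B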